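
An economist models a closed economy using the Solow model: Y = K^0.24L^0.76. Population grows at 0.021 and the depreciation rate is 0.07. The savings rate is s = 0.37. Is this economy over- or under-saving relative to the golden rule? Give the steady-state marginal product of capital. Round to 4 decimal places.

n + δ = 0.021 + 0.07 = 0.091.
Steady-state k*: s·k^0.24 = 0.091·k gives k* = (0.37/0.091)^(1/0.76) ≈ 6.3318.
MPK = 0.24·6.3318^(-0.76) ≈ 0.0590.
MPK < n+δ = 0.091, so the economy is dynamically inefficient (over-saving).

over-saving; MPK ≈ 0.0590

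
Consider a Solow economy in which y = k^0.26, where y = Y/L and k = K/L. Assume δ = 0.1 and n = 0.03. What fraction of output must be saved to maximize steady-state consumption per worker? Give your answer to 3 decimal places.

Capital per worker breaks even when investment replaces (n + δ)·k; here n + δ = 0.13.
At the golden rule MPK = n+δ, and in any Cobb-Douglas steady state s = (n+δ)·k/y = MPK·k/y = capital's share 0.26.

s_gold = 0.260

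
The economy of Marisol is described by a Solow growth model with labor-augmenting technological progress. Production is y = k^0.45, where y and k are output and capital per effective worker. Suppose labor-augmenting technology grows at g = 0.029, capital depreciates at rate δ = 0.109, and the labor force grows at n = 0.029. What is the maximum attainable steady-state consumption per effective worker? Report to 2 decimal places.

Capital per effective worker breaks even when investment replaces (n + g + δ)·k; here n + g + δ = 0.167.
Setting f'(k) = n+g+δ gives 0.45·k^(0.45−1) = 0.167, hence k_gold = (0.45/0.167)^(1/0.55) ≈ 6.0635.
y_gold = 6.0635^0.45 ≈ 2.2502.
c_gold = y_gold − (n+g+δ)·k_gold = 2.2502 − 0.167·6.0635 ≈ 1.2376.

c_gold ≈ 1.24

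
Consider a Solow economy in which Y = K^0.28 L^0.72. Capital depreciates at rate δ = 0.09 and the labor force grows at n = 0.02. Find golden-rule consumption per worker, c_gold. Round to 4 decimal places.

The effective depreciation rate is n + δ = 0.02 + 0.09 = 0.11.
Maximizing c = f(k) − (n+δ)·k gives f'(k) = n+δ, i.e. 0.28·k^(0.28−1) = 0.11, so k_gold = (0.28/0.11)^(1/0.72) ≈ 3.6607.
y_gold = 3.6607^0.28 ≈ 1.4381.
c_gold = y_gold − (n+δ)·k_gold = 1.4381 − 0.11·3.6607 ≈ 1.0355.

c_gold ≈ 1.0355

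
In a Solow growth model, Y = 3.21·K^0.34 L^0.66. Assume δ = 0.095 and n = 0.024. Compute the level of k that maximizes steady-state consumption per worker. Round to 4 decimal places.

k_gold ≈ 28.7235

The effective depreciation rate is n + δ = 0.024 + 0.095 = 0.119.
At the golden rule the marginal product of capital equals n+δ: 0.34·3.21·k^(0.34−1) = 0.119. Solving, k_gold = (0.34·3.21/0.119)^(1/0.66) ≈ 28.7235.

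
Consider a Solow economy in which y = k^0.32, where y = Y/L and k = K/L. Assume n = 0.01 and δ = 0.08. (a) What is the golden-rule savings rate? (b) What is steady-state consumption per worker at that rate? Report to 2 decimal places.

The effective depreciation rate is n + δ = 0.01 + 0.08 = 0.09.
For Cobb-Douglas, s_gold equals capital's share: s_gold = 0.32.
At the golden rule the marginal product of capital equals n+δ: 0.32·k^(0.32−1) = 0.09. Solving, k_gold = (0.32/0.09)^(1/0.68) ≈ 6.4589.
y_gold = 6.4589^0.32 ≈ 1.8166; c_gold = (1−0.32)·y_gold ≈ 1.2353.

(a) s_gold = 0.32; (b) c_gold ≈ 1.24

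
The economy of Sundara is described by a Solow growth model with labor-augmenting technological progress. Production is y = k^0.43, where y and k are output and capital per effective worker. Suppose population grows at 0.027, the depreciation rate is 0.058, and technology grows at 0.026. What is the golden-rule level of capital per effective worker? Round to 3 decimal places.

Capital per effective worker breaks even when investment replaces (n + g + δ)·k; here n + g + δ = 0.111.
Setting f'(k) = n+g+δ gives 0.43·k^(0.43−1) = 0.111, hence k_gold = (0.43/0.111)^(1/0.57) ≈ 10.7605.

k_gold ≈ 10.761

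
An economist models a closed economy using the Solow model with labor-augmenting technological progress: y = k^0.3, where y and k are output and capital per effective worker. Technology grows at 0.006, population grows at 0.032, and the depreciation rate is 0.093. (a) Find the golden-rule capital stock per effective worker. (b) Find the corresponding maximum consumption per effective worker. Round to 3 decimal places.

(a) k_gold ≈ 3.266; (b) c_gold ≈ 0.998

The effective depreciation rate is n + g + δ = 0.032 + 0.006 + 0.093 = 0.131.
Golden rule sets MPK = n+g+δ: 0.3·k^(0.3−1) = 0.131, so k_gold = (0.3/0.131)^(1/0.7) ≈ 3.2664.
y_gold = 3.2664^0.3 ≈ 1.4263; c_gold = y_gold − 0.131·k_gold ≈ 0.9984.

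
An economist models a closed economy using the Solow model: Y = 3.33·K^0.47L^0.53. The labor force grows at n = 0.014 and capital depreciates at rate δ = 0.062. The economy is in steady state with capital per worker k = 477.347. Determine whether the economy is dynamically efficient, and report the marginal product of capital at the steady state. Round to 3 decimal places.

The effective depreciation rate is n + δ = 0.014 + 0.062 = 0.076.
MPK = 0.47·3.33·k^(0.47−1) = 0.47·3.33·477.347^(-0.53) ≈ 0.0595.
MPK < 0.076, so the economy is dynamically inefficient (over-saving).

dynamically inefficient; MPK ≈ 0.060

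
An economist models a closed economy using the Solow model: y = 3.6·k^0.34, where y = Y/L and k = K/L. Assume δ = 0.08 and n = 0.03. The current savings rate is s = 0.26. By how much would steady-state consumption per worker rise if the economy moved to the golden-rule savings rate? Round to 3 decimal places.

Δc ≈ 0.193

The effective depreciation rate is n + δ = 0.03 + 0.08 = 0.11.
Current steady state (s = 0.26): k* = (0.26·3.6/0.11)^(1/0.66) ≈ 25.6398, y* = 3.6·25.6398^0.34 ≈ 10.8476, c* = (1−0.26)·10.8476 ≈ 8.0272.
Setting f'(k) = n+δ gives 0.34·3.6·k^(0.34−1) = 0.11, hence k_gold = (0.34·3.6/0.11)^(1/0.66) ≈ 38.4979.
y_gold = 3.6·38.4979^0.34 ≈ 12.4552, c_gold = y_gold − 0.11·k_gold ≈ 8.2204.
Gain: Δc = 8.2204 − 8.0272 ≈ 0.1932.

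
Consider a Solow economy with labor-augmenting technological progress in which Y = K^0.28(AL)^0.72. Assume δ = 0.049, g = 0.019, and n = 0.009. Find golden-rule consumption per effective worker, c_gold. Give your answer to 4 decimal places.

Capital per effective worker breaks even when investment replaces (n + g + δ)·k; here n + g + δ = 0.077.
Maximizing c = f(k) − (n+g+δ)·k gives f'(k) = n+g+δ, i.e. 0.28·k^(0.28−1) = 0.077, so k_gold = (0.28/0.077)^(1/0.72) ≈ 6.0076.
y_gold = 6.0076^0.28 ≈ 1.6521.
c_gold = y_gold − (n+g+δ)·k_gold = 1.6521 − 0.077·6.0076 ≈ 1.1895.

c_gold ≈ 1.1895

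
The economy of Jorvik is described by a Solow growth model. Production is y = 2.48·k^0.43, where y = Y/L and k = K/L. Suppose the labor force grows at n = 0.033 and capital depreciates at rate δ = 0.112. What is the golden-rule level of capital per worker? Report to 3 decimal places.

The effective depreciation rate is n + δ = 0.033 + 0.112 = 0.145.
At the golden rule the marginal product of capital equals n+δ: 0.43·2.48·k^(0.43−1) = 0.145. Solving, k_gold = (0.43·2.48/0.145)^(1/0.57) ≈ 33.1335.

k_gold ≈ 33.133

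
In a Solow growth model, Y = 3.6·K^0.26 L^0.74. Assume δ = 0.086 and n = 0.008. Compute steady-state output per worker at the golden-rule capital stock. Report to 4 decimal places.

y_gold ≈ 8.0724

Break-even investment rate: n + δ = 0.008 + 0.086 = 0.094.
At the golden rule the marginal product of capital equals n+δ: 0.26·3.6·k^(0.26−1) = 0.094. Solving, k_gold = (0.26·3.6/0.094)^(1/0.74) ≈ 22.3279.
Output: y_gold = 3.6·k_gold^0.26 = 3.6·22.3279^0.26 ≈ 8.0724.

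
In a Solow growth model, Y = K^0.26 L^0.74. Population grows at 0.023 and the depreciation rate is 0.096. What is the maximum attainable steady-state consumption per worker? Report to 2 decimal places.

c_gold ≈ 0.97

Capital per worker breaks even when investment replaces (n + δ)·k; here n + δ = 0.119.
Setting f'(k) = n+δ gives 0.26·k^(0.26−1) = 0.119, hence k_gold = (0.26/0.119)^(1/0.74) ≈ 2.8753.
y_gold = 2.8753^0.26 ≈ 1.3160.
c_gold = y_gold − (n+δ)·k_gold = 1.3160 − 0.119·2.8753 ≈ 0.9738.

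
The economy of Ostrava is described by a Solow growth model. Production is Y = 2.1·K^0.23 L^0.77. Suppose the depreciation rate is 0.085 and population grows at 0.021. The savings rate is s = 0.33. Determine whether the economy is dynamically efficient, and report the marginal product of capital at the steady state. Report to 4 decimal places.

Break-even investment rate: n + δ = 0.021 + 0.085 = 0.106.
Steady-state k*: s·A·k^0.23 = 0.106·k gives k* = (0.33·2.1/0.106)^(1/0.77) ≈ 11.4550.
MPK = 0.23·2.1·11.4550^(-0.77) ≈ 0.0739.
MPK < n+δ = 0.106, so the economy is dynamically inefficient (over-saving).

dynamically inefficient; MPK ≈ 0.0739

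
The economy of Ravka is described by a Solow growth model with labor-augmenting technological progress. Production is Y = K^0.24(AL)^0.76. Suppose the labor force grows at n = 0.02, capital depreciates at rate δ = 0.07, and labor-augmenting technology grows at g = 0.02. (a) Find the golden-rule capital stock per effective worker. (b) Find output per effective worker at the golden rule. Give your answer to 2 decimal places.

Break-even investment rate: n + g + δ = 0.02 + 0.02 + 0.07 = 0.11.
At the golden rule the marginal product of capital equals n+g+δ: 0.24·k^(0.24−1) = 0.11. Solving, k_gold = (0.24/0.11)^(1/0.76) ≈ 2.7913.
y_gold = 2.7913^0.24 ≈ 1.2794.

(a) k_gold ≈ 2.79; (b) y_gold ≈ 1.28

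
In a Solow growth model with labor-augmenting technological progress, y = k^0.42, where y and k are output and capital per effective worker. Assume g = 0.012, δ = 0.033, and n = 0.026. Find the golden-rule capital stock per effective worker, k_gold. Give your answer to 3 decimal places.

The effective depreciation rate is n + g + δ = 0.026 + 0.012 + 0.033 = 0.071.
Setting f'(k) = n+g+δ gives 0.42·k^(0.42−1) = 0.071, hence k_gold = (0.42/0.071)^(1/0.58) ≈ 21.4298.

k_gold ≈ 21.430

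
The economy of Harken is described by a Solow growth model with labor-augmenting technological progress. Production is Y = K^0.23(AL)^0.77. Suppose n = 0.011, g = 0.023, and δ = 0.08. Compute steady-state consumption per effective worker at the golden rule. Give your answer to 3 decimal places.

Capital per effective worker breaks even when investment replaces (n + g + δ)·k; here n + g + δ = 0.114.
At the golden rule the marginal product of capital equals n+g+δ: 0.23·k^(0.23−1) = 0.114. Solving, k_gold = (0.23/0.114)^(1/0.77) ≈ 2.4881.
y_gold = 2.4881^0.23 ≈ 1.2332.
c_gold = y_gold − (n+g+δ)·k_gold = 1.2332 − 0.114·2.4881 ≈ 0.9496.

c_gold ≈ 0.950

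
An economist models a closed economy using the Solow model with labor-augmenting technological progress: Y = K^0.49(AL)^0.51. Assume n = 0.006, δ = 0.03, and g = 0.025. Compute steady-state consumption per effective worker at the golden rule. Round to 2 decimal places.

Break-even investment rate: n + g + δ = 0.006 + 0.025 + 0.03 = 0.061.
At the golden rule the marginal product of capital equals n+g+δ: 0.49·k^(0.49−1) = 0.061. Solving, k_gold = (0.49/0.061)^(1/0.51) ≈ 59.4631.
y_gold = 59.4631^0.49 ≈ 7.4025.
c_gold = y_gold − (n+g+δ)·k_gold = 7.4025 − 0.061·59.4631 ≈ 3.7753.

c_gold ≈ 3.78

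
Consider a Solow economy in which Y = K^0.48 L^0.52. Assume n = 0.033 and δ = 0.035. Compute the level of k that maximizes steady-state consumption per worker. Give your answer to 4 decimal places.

The effective depreciation rate is n + δ = 0.033 + 0.035 = 0.068.
Maximizing c = f(k) − (n+δ)·k gives f'(k) = n+δ, i.e. 0.48·k^(0.48−1) = 0.068, so k_gold = (0.48/0.068)^(1/0.52) ≈ 42.8724.

k_gold ≈ 42.8724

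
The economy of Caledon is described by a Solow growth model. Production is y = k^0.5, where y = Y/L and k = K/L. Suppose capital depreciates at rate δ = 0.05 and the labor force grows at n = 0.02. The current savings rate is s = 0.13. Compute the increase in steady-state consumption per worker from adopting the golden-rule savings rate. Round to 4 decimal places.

Capital per worker breaks even when investment replaces (n + δ)·k; here n + δ = 0.07.
Current steady state (s = 0.13): k* = (0.13/0.07)^(1/0.5) ≈ 3.4490, y* = 3.4490^0.5 ≈ 1.8571, c* = (1−0.13)·1.8571 ≈ 1.6157.
Maximizing c = f(k) − (n+δ)·k gives f'(k) = n+δ, i.e. 0.5·k^(0.5−1) = 0.07, so k_gold = (0.5/0.07)^(1/0.5) ≈ 51.0204.
y_gold = 51.0204^0.5 ≈ 7.1429, c_gold = y_gold − 0.07·k_gold ≈ 3.5714.
Gain: Δc = 3.5714 − 1.6157 ≈ 1.9557.

Δc ≈ 1.9557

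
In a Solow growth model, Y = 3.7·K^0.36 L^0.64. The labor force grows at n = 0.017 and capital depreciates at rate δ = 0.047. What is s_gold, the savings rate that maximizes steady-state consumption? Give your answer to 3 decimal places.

The effective depreciation rate is n + δ = 0.017 + 0.047 = 0.064.
At the golden rule MPK = n+δ, and in any Cobb-Douglas steady state s = (n+δ)·k/y = MPK·k/y = capital's share 0.36.

s_gold = 0.360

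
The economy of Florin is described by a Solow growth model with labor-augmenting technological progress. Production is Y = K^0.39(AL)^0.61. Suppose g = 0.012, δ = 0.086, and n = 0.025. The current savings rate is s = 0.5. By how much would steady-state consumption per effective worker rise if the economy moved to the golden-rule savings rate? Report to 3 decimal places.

Δc ≈ 0.050

Break-even investment rate: n + g + δ = 0.025 + 0.012 + 0.086 = 0.123.
Current steady state (s = 0.5): k* = (0.5/0.123)^(1/0.61) ≈ 9.9648, y* = 9.9648^0.39 ≈ 2.4513, c* = (1−0.5)·2.4513 ≈ 1.2257.
Maximizing c = f(k) − (n+g+δ)·k gives f'(k) = n+g+δ, i.e. 0.39·k^(0.39−1) = 0.123, so k_gold = (0.39/0.123)^(1/0.61) ≈ 6.6309.
y_gold = 6.6309^0.39 ≈ 2.0913, c_gold = y_gold − 0.123·k_gold ≈ 1.2757.
Gain: Δc = 1.2757 − 1.2257 ≈ 0.0500.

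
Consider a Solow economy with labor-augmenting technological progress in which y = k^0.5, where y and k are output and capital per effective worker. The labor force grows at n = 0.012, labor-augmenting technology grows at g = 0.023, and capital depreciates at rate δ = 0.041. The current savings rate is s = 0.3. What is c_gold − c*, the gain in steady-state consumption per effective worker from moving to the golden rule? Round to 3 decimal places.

Capital per effective worker breaks even when investment replaces (n + g + δ)·k; here n + g + δ = 0.076.
Current steady state (s = 0.3): k* = (0.3/0.076)^(1/0.5) ≈ 15.5817, y* = 15.5817^0.5 ≈ 3.9474, c* = (1−0.3)·3.9474 ≈ 2.7632.
Golden rule sets MPK = n+g+δ: 0.5·k^(0.5−1) = 0.076, so k_gold = (0.5/0.076)^(1/0.5) ≈ 43.2825.
y_gold = 43.2825^0.5 ≈ 6.5789, c_gold = y_gold − 0.076·k_gold ≈ 3.2895.
Gain: Δc = 3.2895 − 2.7632 ≈ 0.5263.

Δc ≈ 0.526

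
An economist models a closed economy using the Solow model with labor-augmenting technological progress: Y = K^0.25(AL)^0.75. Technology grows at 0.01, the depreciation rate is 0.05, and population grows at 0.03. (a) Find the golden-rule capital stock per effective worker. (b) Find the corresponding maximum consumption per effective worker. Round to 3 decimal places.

(a) k_gold ≈ 3.905; (b) c_gold ≈ 1.054

Break-even investment rate: n + g + δ = 0.03 + 0.01 + 0.05 = 0.09.
At the golden rule the marginal product of capital equals n+g+δ: 0.25·k^(0.25−1) = 0.09. Solving, k_gold = (0.25/0.09)^(1/0.75) ≈ 3.9048.
y_gold = 3.9048^0.25 ≈ 1.4057; c_gold = y_gold − 0.09·k_gold ≈ 1.0543.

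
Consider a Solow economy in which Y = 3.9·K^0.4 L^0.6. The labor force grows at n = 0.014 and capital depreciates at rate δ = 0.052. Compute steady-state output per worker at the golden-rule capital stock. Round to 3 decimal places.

The effective depreciation rate is n + δ = 0.014 + 0.052 = 0.066.
Maximizing c = f(k) − (n+δ)·k gives f'(k) = n+δ, i.e. 0.4·3.9·k^(0.4−1) = 0.066, so k_gold = (0.4·3.9/0.066)^(1/0.6) ≈ 194.6709.
Output: y_gold = 3.9·k_gold^0.4 = 3.9·194.6709^0.4 ≈ 32.1207.

y_gold ≈ 32.121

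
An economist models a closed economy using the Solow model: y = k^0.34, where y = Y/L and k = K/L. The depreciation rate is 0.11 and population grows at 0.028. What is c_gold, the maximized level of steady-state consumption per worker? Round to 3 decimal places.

Break-even investment rate: n + δ = 0.028 + 0.11 = 0.138.
At the golden rule the marginal product of capital equals n+δ: 0.34·k^(0.34−1) = 0.138. Solving, k_gold = (0.34/0.138)^(1/0.66) ≈ 3.9204.
y_gold = 3.9204^0.34 ≈ 1.5912.
c_gold = y_gold − (n+δ)·k_gold = 1.5912 − 0.138·3.9204 ≈ 1.0502.

c_gold ≈ 1.050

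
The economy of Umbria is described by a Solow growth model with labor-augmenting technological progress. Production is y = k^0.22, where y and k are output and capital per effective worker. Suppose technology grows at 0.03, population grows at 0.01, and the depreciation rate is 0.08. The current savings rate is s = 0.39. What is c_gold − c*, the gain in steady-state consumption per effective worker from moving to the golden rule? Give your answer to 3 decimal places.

Δc ≈ 0.075

n + g + δ = 0.01 + 0.03 + 0.08 = 0.12.
Current steady state (s = 0.39): k* = (0.39/0.12)^(1/0.78) ≈ 4.5317, y* = 4.5317^0.22 ≈ 1.3944, c* = (1−0.39)·1.3944 ≈ 0.8506.
Maximizing c = f(k) − (n+g+δ)·k gives f'(k) = n+g+δ, i.e. 0.22·k^(0.22−1) = 0.12, so k_gold = (0.22/0.12)^(1/0.78) ≈ 2.1751.
y_gold = 2.1751^0.22 ≈ 1.1864, c_gold = y_gold − 0.12·k_gold ≈ 0.9254.
Gain: Δc = 0.9254 − 0.8506 ≈ 0.0749.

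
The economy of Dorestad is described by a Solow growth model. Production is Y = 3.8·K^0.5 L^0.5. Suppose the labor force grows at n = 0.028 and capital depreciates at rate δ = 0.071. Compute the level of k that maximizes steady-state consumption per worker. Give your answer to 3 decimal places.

Break-even investment rate: n + δ = 0.028 + 0.071 = 0.099.
Golden rule sets MPK = n+δ: 0.5·3.8·k^(0.5−1) = 0.099, so k_gold = (0.5·3.8/0.099)^(1/0.5) ≈ 368.3298.

k_gold ≈ 368.330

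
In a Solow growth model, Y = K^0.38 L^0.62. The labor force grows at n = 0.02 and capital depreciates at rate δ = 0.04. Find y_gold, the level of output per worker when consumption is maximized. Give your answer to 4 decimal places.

y_gold ≈ 3.0997

Capital per worker breaks even when investment replaces (n + δ)·k; here n + δ = 0.06.
Maximizing c = f(k) − (n+δ)·k gives f'(k) = n+δ, i.e. 0.38·k^(0.38−1) = 0.06, so k_gold = (0.38/0.06)^(1/0.62) ≈ 19.6316.
Output: y_gold = k_gold^0.38 = 19.6316^0.38 ≈ 3.0997.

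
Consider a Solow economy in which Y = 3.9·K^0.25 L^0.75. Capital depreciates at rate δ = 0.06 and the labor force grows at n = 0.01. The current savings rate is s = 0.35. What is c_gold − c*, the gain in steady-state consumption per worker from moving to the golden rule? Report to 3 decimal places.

Δc ≈ 0.214

n + δ = 0.01 + 0.06 = 0.07.
Current steady state (s = 0.35): k* = (0.35·3.9/0.07)^(1/0.75) ≈ 52.4863, y* = 3.9·52.4863^0.25 ≈ 10.4973, c* = (1−0.35)·10.4973 ≈ 6.8232.
Golden rule sets MPK = n+δ: 0.25·3.9·k^(0.25−1) = 0.07, so k_gold = (0.25·3.9/0.07)^(1/0.75) ≈ 33.5126.
y_gold = 3.9·33.5126^0.25 ≈ 9.3835, c_gold = y_gold − 0.07·k_gold ≈ 7.0377.
Gain: Δc = 7.0377 − 6.8232 ≈ 0.2144.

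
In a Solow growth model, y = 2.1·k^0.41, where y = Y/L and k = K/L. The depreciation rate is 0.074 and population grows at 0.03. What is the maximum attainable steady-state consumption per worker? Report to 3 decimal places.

c_gold ≈ 5.382

Break-even investment rate: n + δ = 0.03 + 0.074 = 0.104.
Setting f'(k) = n+δ gives 0.41·2.1·k^(0.41−1) = 0.104, hence k_gold = (0.41·2.1/0.104)^(1/0.59) ≈ 35.9651.
y_gold = 2.1·35.9651^0.41 ≈ 9.1228.
c_gold = y_gold − (n+δ)·k_gold = 9.1228 − 0.104·35.9651 ≈ 5.3825.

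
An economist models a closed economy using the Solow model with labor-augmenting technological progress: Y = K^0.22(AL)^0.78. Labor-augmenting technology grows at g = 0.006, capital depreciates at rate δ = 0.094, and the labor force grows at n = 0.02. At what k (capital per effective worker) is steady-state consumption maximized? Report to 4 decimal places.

Break-even investment rate: n + g + δ = 0.02 + 0.006 + 0.094 = 0.12.
Setting f'(k) = n+g+δ gives 0.22·k^(0.22−1) = 0.12, hence k_gold = (0.22/0.12)^(1/0.78) ≈ 2.1751.

k_gold ≈ 2.1751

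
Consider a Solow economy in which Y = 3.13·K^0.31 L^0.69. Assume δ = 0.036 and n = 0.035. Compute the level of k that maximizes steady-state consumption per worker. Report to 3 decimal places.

The effective depreciation rate is n + δ = 0.035 + 0.036 = 0.071.
Maximizing c = f(k) − (n+δ)·k gives f'(k) = n+δ, i.e. 0.31·3.13·k^(0.31−1) = 0.071, so k_gold = (0.31·3.13/0.071)^(1/0.69) ≈ 44.2452.

k_gold ≈ 44.245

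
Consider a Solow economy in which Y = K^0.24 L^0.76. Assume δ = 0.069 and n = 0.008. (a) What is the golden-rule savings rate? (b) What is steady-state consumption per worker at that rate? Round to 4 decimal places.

(a) s_gold = 0.2400; (b) c_gold ≈ 1.0882

Break-even investment rate: n + δ = 0.008 + 0.069 = 0.077.
For Cobb-Douglas, s_gold equals capital's share: s_gold = 0.24.
Setting f'(k) = n+δ gives 0.24·k^(0.24−1) = 0.077, hence k_gold = (0.24/0.077)^(1/0.76) ≈ 4.4631.
y_gold = 4.4631^0.24 ≈ 1.4319; c_gold = (1−0.24)·y_gold ≈ 1.0882.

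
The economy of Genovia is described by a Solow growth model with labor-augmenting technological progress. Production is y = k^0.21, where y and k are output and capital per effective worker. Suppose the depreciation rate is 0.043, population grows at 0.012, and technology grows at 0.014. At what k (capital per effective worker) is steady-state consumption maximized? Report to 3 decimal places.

k_gold ≈ 4.091

Break-even investment rate: n + g + δ = 0.012 + 0.014 + 0.043 = 0.069.
Maximizing c = f(k) − (n+g+δ)·k gives f'(k) = n+g+δ, i.e. 0.21·k^(0.21−1) = 0.069, so k_gold = (0.21/0.069)^(1/0.79) ≈ 4.0913.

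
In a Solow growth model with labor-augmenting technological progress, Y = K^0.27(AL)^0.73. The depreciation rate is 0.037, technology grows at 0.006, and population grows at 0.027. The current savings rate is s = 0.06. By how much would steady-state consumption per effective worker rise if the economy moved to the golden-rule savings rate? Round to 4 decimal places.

n + g + δ = 0.027 + 0.006 + 0.037 = 0.07.
Current steady state (s = 0.06): k* = (0.06/0.07)^(1/0.73) ≈ 0.8096, y* = 0.8096^0.27 ≈ 0.9446, c* = (1−0.06)·0.9446 ≈ 0.8879.
Setting f'(k) = n+g+δ gives 0.27·k^(0.27−1) = 0.07, hence k_gold = (0.27/0.07)^(1/0.73) ≈ 6.3548.
y_gold = 6.3548^0.27 ≈ 1.6475, c_gold = y_gold − 0.07·k_gold ≈ 1.2027.
Gain: Δc = 1.2027 − 0.8879 ≈ 0.3148.

Δc ≈ 0.3148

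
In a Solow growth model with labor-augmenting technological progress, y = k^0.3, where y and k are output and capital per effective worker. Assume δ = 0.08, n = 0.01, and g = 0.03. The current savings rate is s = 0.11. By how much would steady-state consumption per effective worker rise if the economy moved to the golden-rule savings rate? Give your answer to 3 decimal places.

Δc ≈ 0.179

n + g + δ = 0.01 + 0.03 + 0.08 = 0.12.
Current steady state (s = 0.11): k* = (0.11/0.12)^(1/0.7) ≈ 0.8831, y* = 0.8831^0.3 ≈ 0.9634, c* = (1−0.11)·0.9634 ≈ 0.8574.
Setting f'(k) = n+g+δ gives 0.3·k^(0.3−1) = 0.12, hence k_gold = (0.3/0.12)^(1/0.7) ≈ 3.7024.
y_gold = 3.7024^0.3 ≈ 1.4810, c_gold = y_gold − 0.12·k_gold ≈ 1.0367.
Gain: Δc = 1.0367 − 0.8574 ≈ 0.1793.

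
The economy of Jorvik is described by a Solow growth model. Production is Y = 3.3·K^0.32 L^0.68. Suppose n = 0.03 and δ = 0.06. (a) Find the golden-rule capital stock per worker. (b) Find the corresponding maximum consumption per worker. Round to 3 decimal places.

(a) k_gold ≈ 37.383; (b) c_gold ≈ 7.150

n + δ = 0.03 + 0.06 = 0.09.
Golden rule sets MPK = n+δ: 0.32·3.3·k^(0.32−1) = 0.09, so k_gold = (0.32·3.3/0.09)^(1/0.68) ≈ 37.3834.
y_gold = 3.3·37.3834^0.32 ≈ 10.5141; c_gold = y_gold − 0.09·k_gold ≈ 7.1496.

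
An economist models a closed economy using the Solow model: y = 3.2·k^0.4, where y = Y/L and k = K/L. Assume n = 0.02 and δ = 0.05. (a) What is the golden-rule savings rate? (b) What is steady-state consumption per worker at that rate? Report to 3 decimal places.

(a) s_gold = 0.400; (b) c_gold ≈ 13.326

Capital per worker breaks even when investment replaces (n + δ)·k; here n + δ = 0.07.
For Cobb-Douglas, s_gold equals capital's share: s_gold = 0.4.
Maximizing c = f(k) − (n+δ)·k gives f'(k) = n+δ, i.e. 0.4·3.2·k^(0.4−1) = 0.07, so k_gold = (0.4·3.2/0.07)^(1/0.6) ≈ 126.9170.
y_gold = 3.2·126.9170^0.4 ≈ 22.2105; c_gold = (1−0.4)·y_gold ≈ 13.3263.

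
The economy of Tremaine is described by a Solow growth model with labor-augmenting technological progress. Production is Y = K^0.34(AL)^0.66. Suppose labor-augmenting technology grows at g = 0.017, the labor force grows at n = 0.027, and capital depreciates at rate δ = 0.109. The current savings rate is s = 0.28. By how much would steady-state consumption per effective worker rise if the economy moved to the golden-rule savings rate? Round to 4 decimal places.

The effective depreciation rate is n + g + δ = 0.027 + 0.017 + 0.109 = 0.153.
Current steady state (s = 0.28): k* = (0.28/0.153)^(1/0.66) ≈ 2.4985, y* = 2.4985^0.34 ≈ 1.3652, c* = (1−0.28)·1.3652 ≈ 0.9830.
Golden rule sets MPK = n+g+δ: 0.34·k^(0.34−1) = 0.153, so k_gold = (0.34/0.153)^(1/0.66) ≈ 3.3530.
y_gold = 3.3530^0.34 ≈ 1.5089, c_gold = y_gold − 0.153·k_gold ≈ 0.9958.
Gain: Δc = 0.9958 − 0.9830 ≈ 0.0129.

Δc ≈ 0.0129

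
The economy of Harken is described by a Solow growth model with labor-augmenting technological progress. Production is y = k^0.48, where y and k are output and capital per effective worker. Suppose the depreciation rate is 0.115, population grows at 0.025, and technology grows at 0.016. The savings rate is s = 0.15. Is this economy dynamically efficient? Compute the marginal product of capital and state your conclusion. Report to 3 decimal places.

Capital per effective worker breaks even when investment replaces (n + g + δ)·k; here n + g + δ = 0.156.
Steady-state k*: s·k^0.48 = 0.156·k gives k* = (0.15/0.156)^(1/0.52) ≈ 0.9273.
MPK = 0.48·0.9273^(-0.52) ≈ 0.4992.
MPK > n+g+δ = 0.156, so the economy is dynamically efficient (under-saving).

dynamically efficient; MPK ≈ 0.499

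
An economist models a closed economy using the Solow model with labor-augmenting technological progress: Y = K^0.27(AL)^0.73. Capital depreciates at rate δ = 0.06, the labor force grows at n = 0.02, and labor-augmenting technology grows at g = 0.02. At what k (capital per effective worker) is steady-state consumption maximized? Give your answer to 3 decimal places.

n + g + δ = 0.02 + 0.02 + 0.06 = 0.1.
Maximizing c = f(k) − (n+g+δ)·k gives f'(k) = n+g+δ, i.e. 0.27·k^(0.27−1) = 0.1, so k_gold = (0.27/0.1)^(1/0.73) ≈ 3.8986.

k_gold ≈ 3.899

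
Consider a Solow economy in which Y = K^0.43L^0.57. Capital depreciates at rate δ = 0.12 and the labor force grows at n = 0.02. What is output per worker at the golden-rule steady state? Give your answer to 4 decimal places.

The effective depreciation rate is n + δ = 0.02 + 0.12 = 0.14.
Maximizing c = f(k) − (n+δ)·k gives f'(k) = n+δ, i.e. 0.43·k^(0.43−1) = 0.14, so k_gold = (0.43/0.14)^(1/0.57) ≈ 7.1612.
Output: y_gold = k_gold^0.43 = 7.1612^0.43 ≈ 2.3315.

y_gold ≈ 2.3315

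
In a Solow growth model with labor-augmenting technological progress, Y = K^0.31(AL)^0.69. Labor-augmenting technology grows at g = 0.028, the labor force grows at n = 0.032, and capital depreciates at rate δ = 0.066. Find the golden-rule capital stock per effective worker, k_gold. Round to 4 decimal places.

n + g + δ = 0.032 + 0.028 + 0.066 = 0.126.
Setting f'(k) = n+g+δ gives 0.31·k^(0.31−1) = 0.126, hence k_gold = (0.31/0.126)^(1/0.69) ≈ 3.6868.

k_gold ≈ 3.6868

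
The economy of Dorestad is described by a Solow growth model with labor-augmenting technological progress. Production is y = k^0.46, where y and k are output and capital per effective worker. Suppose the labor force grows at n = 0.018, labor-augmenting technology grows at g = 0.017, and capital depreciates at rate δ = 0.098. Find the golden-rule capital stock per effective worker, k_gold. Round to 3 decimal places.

Capital per effective worker breaks even when investment replaces (n + g + δ)·k; here n + g + δ = 0.133.
At the golden rule the marginal product of capital equals n+g+δ: 0.46·k^(0.46−1) = 0.133. Solving, k_gold = (0.46/0.133)^(1/0.54) ≈ 9.9535.

k_gold ≈ 9.953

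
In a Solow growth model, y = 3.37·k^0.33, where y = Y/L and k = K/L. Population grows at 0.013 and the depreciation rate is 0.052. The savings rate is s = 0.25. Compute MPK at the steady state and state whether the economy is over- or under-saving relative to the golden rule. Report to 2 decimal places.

under-saving; MPK ≈ 0.09

The effective depreciation rate is n + δ = 0.013 + 0.052 = 0.065.
Steady-state k*: s·A·k^0.33 = 0.065·k gives k* = (0.25·3.37/0.065)^(1/0.67) ≈ 45.7806.
MPK = 0.33·3.37·45.7806^(-0.67) ≈ 0.0858.
MPK > n+δ = 0.065, so the economy is dynamically efficient (under-saving).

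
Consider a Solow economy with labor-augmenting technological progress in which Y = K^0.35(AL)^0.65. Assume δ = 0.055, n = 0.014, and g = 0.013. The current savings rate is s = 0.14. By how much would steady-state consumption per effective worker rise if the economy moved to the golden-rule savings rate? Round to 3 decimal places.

Δc ≈ 0.273

Capital per effective worker breaks even when investment replaces (n + g + δ)·k; here n + g + δ = 0.082.
Current steady state (s = 0.14): k* = (0.14/0.082)^(1/0.65) ≈ 2.2772, y* = 2.2772^0.35 ≈ 1.3338, c* = (1−0.14)·1.3338 ≈ 1.1471.
Golden rule sets MPK = n+g+δ: 0.35·k^(0.35−1) = 0.082, so k_gold = (0.35/0.082)^(1/0.65) ≈ 9.3244.
y_gold = 9.3244^0.35 ≈ 2.1846, c_gold = y_gold − 0.082·k_gold ≈ 1.4200.
Gain: Δc = 1.4200 − 1.1471 ≈ 0.2729.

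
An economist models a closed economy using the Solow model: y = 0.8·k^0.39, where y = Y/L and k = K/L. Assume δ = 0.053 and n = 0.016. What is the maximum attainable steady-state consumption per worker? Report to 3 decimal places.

c_gold ≈ 1.281

n + δ = 0.016 + 0.053 = 0.069.
At the golden rule the marginal product of capital equals n+δ: 0.39·0.8·k^(0.39−1) = 0.069. Solving, k_gold = (0.39·0.8/0.069)^(1/0.61) ≈ 11.8651.
y_gold = 0.8·11.8651^0.39 ≈ 2.0992.
c_gold = y_gold − (n+δ)·k_gold = 2.0992 − 0.069·11.8651 ≈ 1.2805.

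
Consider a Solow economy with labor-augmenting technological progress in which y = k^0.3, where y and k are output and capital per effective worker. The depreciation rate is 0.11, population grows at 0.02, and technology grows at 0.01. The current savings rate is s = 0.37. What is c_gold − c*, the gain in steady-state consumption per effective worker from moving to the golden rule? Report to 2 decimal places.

n + g + δ = 0.02 + 0.01 + 0.11 = 0.14.
Current steady state (s = 0.37): k* = (0.37/0.14)^(1/0.7) ≈ 4.0083, y* = 4.0083^0.3 ≈ 1.5167, c* = (1−0.37)·1.5167 ≈ 0.9555.
At the golden rule the marginal product of capital equals n+g+δ: 0.3·k^(0.3−1) = 0.14. Solving, k_gold = (0.3/0.14)^(1/0.7) ≈ 2.9706.
y_gold = 2.9706^0.3 ≈ 1.3863, c_gold = y_gold − 0.14·k_gold ≈ 0.9704.
Gain: Δc = 0.9704 − 0.9555 ≈ 0.0149.

Δc ≈ 0.01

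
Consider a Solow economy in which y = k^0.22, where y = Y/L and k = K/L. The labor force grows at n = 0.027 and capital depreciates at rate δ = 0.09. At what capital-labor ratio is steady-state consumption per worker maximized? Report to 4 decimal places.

k_gold ≈ 2.2469

n + δ = 0.027 + 0.09 = 0.117.
Golden rule sets MPK = n+δ: 0.22·k^(0.22−1) = 0.117, so k_gold = (0.22/0.117)^(1/0.78) ≈ 2.2469.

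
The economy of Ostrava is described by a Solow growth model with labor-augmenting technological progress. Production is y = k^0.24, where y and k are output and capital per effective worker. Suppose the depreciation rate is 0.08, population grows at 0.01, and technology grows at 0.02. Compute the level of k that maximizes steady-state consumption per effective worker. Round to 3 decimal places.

Break-even investment rate: n + g + δ = 0.01 + 0.02 + 0.08 = 0.11.
Maximizing c = f(k) − (n+g+δ)·k gives f'(k) = n+g+δ, i.e. 0.24·k^(0.24−1) = 0.11, so k_gold = (0.24/0.11)^(1/0.76) ≈ 2.7913.

k_gold ≈ 2.791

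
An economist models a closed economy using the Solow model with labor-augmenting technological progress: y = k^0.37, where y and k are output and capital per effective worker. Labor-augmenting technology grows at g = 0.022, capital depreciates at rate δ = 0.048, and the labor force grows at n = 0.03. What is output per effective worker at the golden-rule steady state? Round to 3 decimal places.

y_gold ≈ 2.156

n + g + δ = 0.03 + 0.022 + 0.048 = 0.1.
Maximizing c = f(k) − (n+g+δ)·k gives f'(k) = n+g+δ, i.e. 0.37·k^(0.37−1) = 0.1, so k_gold = (0.37/0.1)^(1/0.63) ≈ 7.9782.
Output: y_gold = k_gold^0.37 = 7.9782^0.37 ≈ 2.1563.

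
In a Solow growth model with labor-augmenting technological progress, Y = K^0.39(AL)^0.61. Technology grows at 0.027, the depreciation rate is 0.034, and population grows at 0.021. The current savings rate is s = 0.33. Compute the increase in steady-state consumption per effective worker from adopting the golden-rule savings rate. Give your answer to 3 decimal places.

Δc ≈ 0.021

The effective depreciation rate is n + g + δ = 0.021 + 0.027 + 0.034 = 0.082.
Current steady state (s = 0.33): k* = (0.33/0.082)^(1/0.61) ≈ 9.8019, y* = 9.8019^0.39 ≈ 2.4356, c* = (1−0.33)·2.4356 ≈ 1.6319.
Setting f'(k) = n+g+δ gives 0.39·k^(0.39−1) = 0.082, hence k_gold = (0.39/0.082)^(1/0.61) ≈ 12.8898.
y_gold = 12.8898^0.39 ≈ 2.7102, c_gold = y_gold − 0.082·k_gold ≈ 1.6532.
Gain: Δc = 1.6532 − 1.6319 ≈ 0.0213.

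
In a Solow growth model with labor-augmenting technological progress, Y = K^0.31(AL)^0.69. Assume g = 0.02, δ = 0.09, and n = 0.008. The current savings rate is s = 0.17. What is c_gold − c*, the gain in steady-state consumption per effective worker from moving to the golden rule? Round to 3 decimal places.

The effective depreciation rate is n + g + δ = 0.008 + 0.02 + 0.09 = 0.118.
Current steady state (s = 0.17): k* = (0.17/0.118)^(1/0.69) ≈ 1.6975, y* = 1.6975^0.31 ≈ 1.1783, c* = (1−0.17)·1.1783 ≈ 0.9780.
At the golden rule the marginal product of capital equals n+g+δ: 0.31·k^(0.31−1) = 0.118. Solving, k_gold = (0.31/0.118)^(1/0.69) ≈ 4.0545.
y_gold = 4.0545^0.31 ≈ 1.5433, c_gold = y_gold − 0.118·k_gold ≈ 1.0649.
Gain: Δc = 1.0649 − 0.9780 ≈ 0.0870.

Δc ≈ 0.087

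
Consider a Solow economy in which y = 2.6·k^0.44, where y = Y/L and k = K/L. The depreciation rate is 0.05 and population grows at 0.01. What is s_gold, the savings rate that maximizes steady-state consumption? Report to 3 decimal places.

Capital per worker breaks even when investment replaces (n + δ)·k; here n + δ = 0.06.
At the golden rule MPK = n+δ, and in any Cobb-Douglas steady state s = (n+δ)·k/y = MPK·k/y = capital's share 0.44.

s_gold = 0.440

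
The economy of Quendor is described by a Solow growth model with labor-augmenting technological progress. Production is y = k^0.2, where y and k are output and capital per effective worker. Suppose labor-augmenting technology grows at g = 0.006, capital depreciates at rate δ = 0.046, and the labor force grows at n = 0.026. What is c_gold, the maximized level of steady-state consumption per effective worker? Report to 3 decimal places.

c_gold ≈ 1.012

Capital per effective worker breaks even when investment replaces (n + g + δ)·k; here n + g + δ = 0.078.
Maximizing c = f(k) − (n+g+δ)·k gives f'(k) = n+g+δ, i.e. 0.2·k^(0.2−1) = 0.078, so k_gold = (0.2/0.078)^(1/0.8) ≈ 3.2447.
y_gold = 3.2447^0.2 ≈ 1.2654.
c_gold = y_gold − (n+g+δ)·k_gold = 1.2654 − 0.078·3.2447 ≈ 1.0123.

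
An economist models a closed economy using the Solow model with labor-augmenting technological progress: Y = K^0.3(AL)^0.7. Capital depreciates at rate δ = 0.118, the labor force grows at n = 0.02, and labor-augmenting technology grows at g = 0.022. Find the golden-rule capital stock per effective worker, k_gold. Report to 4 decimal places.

n + g + δ = 0.02 + 0.022 + 0.118 = 0.16.
Golden rule sets MPK = n+g+δ: 0.3·k^(0.3−1) = 0.16, so k_gold = (0.3/0.16)^(1/0.7) ≈ 2.4547.

k_gold ≈ 2.4547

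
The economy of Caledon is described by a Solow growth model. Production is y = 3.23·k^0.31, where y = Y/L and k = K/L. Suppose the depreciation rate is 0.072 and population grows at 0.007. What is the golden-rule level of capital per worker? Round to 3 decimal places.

n + δ = 0.007 + 0.072 = 0.079.
Golden rule sets MPK = n+δ: 0.31·3.23·k^(0.31−1) = 0.079, so k_gold = (0.31·3.23/0.079)^(1/0.69) ≈ 39.6698.

k_gold ≈ 39.670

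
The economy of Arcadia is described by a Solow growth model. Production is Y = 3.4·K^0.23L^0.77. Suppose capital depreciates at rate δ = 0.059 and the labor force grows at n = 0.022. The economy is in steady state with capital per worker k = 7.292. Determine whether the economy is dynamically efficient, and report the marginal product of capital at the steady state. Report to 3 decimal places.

dynamically efficient; MPK ≈ 0.169

n + δ = 0.022 + 0.059 = 0.081.
MPK = 0.23·3.4·k^(0.23−1) = 0.23·3.4·7.292^(-0.77) ≈ 0.1694.
MPK > 0.081, so the economy is dynamically efficient (under-saving).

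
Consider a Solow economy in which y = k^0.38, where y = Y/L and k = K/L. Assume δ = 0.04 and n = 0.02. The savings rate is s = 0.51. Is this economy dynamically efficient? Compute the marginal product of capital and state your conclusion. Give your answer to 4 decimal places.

The effective depreciation rate is n + δ = 0.02 + 0.04 = 0.06.
Steady-state k*: s·k^0.38 = 0.06·k gives k* = (0.51/0.06)^(1/0.62) ≈ 31.5546.
MPK = 0.38·31.5546^(-0.62) ≈ 0.0447.
MPK < n+δ = 0.06, so the economy is dynamically inefficient (over-saving).

dynamically inefficient; MPK ≈ 0.0447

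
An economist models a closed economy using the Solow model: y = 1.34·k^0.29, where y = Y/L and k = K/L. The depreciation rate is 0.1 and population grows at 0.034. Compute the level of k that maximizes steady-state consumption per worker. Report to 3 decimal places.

Break-even investment rate: n + δ = 0.034 + 0.1 = 0.134.
Maximizing c = f(k) − (n+δ)·k gives f'(k) = n+δ, i.e. 0.29·1.34·k^(0.29−1) = 0.134, so k_gold = (0.29·1.34/0.134)^(1/0.71) ≈ 4.4799.

k_gold ≈ 4.480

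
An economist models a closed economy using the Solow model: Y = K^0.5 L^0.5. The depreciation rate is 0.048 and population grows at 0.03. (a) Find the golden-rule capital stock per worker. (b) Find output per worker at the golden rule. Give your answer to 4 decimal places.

(a) k_gold ≈ 41.0914; (b) y_gold ≈ 6.4103

Capital per worker breaks even when investment replaces (n + δ)·k; here n + δ = 0.078.
Setting f'(k) = n+δ gives 0.5·k^(0.5−1) = 0.078, hence k_gold = (0.5/0.078)^(1/0.5) ≈ 41.0914.
y_gold = 41.0914^0.5 ≈ 6.4103.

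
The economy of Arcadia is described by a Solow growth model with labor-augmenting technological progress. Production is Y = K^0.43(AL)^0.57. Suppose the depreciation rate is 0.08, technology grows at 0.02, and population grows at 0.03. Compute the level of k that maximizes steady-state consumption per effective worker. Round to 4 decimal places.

Capital per effective worker breaks even when investment replaces (n + g + δ)·k; here n + g + δ = 0.13.
Golden rule sets MPK = n+g+δ: 0.43·k^(0.43−1) = 0.13, so k_gold = (0.43/0.13)^(1/0.57) ≈ 8.1554.

k_gold ≈ 8.1554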